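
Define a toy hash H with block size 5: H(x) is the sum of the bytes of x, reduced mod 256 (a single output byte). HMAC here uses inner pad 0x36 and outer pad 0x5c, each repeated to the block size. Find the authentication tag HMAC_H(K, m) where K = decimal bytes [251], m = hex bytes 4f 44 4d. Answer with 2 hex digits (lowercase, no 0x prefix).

Key decimal bytes [251] = fb is 1 byte ≤ B = 5; zero-pad to 5 bytes: K' = fb 00 00 00 00.
K' ⊕ ipad = cd 36 36 36 36.  K' ⊕ opad = a7 5c 5c 5c 5c.
Inner input = (K'⊕ipad) ∥ m = cd 36 36 36 36 ∥ 4f 44 4d.
Inner hash: sum = 205+54+54+54+54+79+68+77 = 645; mod 256 = 133 → 85.
Outer input = (K'⊕opad) ∥ inner = a7 5c 5c 5c 5c ∥ 85.
Outer hash (tag): sum = 167+92+92+92+92+133 = 668; mod 256 = 156 → 9c.

9c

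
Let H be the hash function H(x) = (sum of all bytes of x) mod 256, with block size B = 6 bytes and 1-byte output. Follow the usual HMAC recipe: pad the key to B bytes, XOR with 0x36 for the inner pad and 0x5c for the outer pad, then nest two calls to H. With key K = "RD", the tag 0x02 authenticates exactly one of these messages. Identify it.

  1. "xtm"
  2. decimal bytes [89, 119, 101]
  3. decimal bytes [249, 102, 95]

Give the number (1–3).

3

Key "RD" = 52 44 is 2 bytes ≤ B = 6; zero-pad to 6 bytes: K' = 52 44 00 00 00 00.
K' ⊕ ipad = 64 72 36 36 36 36; K' ⊕ opad = 0e 18 5c 5c 5c 5c.
m1: inner = H(64 72 36 36 36 36 78 74 6d) = 07; tag = H(0e 18 5c 5c 5c 5c 07) = 9d
m2: inner = H(64 72 36 36 36 36 59 77 65) = e3; tag = H(0e 18 5c 5c 5c 5c e3) = 79
m3: inner = H(64 72 36 36 36 36 f9 66 5f) = 6c; tag = H(0e 18 5c 5c 5c 5c 6c) = 02 ← matches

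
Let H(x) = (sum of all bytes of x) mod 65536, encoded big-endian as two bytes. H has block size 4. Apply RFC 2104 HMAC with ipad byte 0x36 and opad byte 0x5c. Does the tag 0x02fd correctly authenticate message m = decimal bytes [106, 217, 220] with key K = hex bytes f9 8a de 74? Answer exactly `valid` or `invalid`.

valid

Key hex bytes f9 8a de 74 is exactly B = 4 bytes: K' = f9 8a de 74.
K' ⊕ ipad = cf bc e8 42; K' ⊕ opad = a5 d6 82 28.
Inner hash: sum = 207+188+232+66+106+217+220 = 1236 → 04 d4.
Outer hash (recomputed tag): sum = 165+214+130+40+4+212 = 765 → 02 fd.
Recomputed tag = 02fd; claimed = 02fd → match.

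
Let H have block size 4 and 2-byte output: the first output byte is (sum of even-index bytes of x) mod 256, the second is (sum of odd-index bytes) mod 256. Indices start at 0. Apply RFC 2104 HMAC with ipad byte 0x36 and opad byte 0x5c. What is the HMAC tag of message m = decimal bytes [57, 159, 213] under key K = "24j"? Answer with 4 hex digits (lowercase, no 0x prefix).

129b

Key "24j" = 32 34 6a is 3 bytes ≤ B = 4; zero-pad to 4 bytes: K' = 32 34 6a 00.
K' ⊕ ipad = 04 02 5c 36.  K' ⊕ opad = 6e 68 36 5c.
Inner input = (K'⊕ipad) ∥ m = 04 02 5c 36 ∥ 39 9f d5.
Inner hash: even-index sum = 366 mod 256 = 110; odd-index sum = 215 mod 256 = 215 → 6e d7.
Outer input = (K'⊕opad) ∥ inner = 6e 68 36 5c ∥ 6e d7.
Outer hash (tag): even-index sum = 274 mod 256 = 18; odd-index sum = 411 mod 256 = 155 → 12 9b.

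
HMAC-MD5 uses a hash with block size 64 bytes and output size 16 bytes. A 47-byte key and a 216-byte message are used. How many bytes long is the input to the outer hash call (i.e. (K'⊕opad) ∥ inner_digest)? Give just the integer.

Key is 47 ≤ 64 bytes, zero-padded: |K'| = 64.
Outer input = (K'⊕opad) ∥ H(inner) → 64 + 16 = 80 bytes.

80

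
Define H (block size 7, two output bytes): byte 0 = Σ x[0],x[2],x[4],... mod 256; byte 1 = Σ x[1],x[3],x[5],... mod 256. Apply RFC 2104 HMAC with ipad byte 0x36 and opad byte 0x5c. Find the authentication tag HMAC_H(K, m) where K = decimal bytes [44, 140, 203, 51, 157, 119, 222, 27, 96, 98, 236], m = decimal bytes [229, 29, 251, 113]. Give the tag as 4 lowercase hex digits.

Key decimal bytes [44, 140, 203, 51, 157, 119, 222, 27, 96, 98, 236] = 2c 8c cb 33 9d 77 de 1b 60 62 ec is 11 bytes > B = 7, so hash it first: H(key) = be b3, then zero-pad to 7 bytes: K' = be b3 00 00 00 00 00.
K' ⊕ ipad = 88 85 36 36 36 36 36.  K' ⊕ opad = e2 ef 5c 5c 5c 5c 5c.
Inner input = (K'⊕ipad) ∥ m = 88 85 36 36 36 36 36 ∥ e5 1d fb 71.
Inner hash: even-index sum = 440 mod 256 = 184; odd-index sum = 721 mod 256 = 209 → b8 d1.
Outer input = (K'⊕opad) ∥ inner = e2 ef 5c 5c 5c 5c 5c ∥ b8 d1.
Outer hash (tag): even-index sum = 711 mod 256 = 199; odd-index sum = 607 mod 256 = 95 → c7 5f.

c75f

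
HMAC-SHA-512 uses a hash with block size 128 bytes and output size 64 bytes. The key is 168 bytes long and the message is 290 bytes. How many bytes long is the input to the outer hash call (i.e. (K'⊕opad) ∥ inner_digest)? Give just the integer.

192

Key is 168 > 128 bytes, so it is hashed to 64 bytes then zero-padded to 128: |K'| = 128.
Outer input = (K'⊕opad) ∥ H(inner) → 128 + 64 = 192 bytes.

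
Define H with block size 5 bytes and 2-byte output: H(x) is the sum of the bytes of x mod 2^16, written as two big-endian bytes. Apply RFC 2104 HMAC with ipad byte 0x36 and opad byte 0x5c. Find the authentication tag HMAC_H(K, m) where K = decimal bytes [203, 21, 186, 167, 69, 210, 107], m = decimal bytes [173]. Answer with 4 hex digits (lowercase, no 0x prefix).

028d

Key decimal bytes [203, 21, 186, 167, 69, 210, 107] = cb 15 ba a7 45 d2 6b is 7 bytes > B = 5, so hash it first: H(key) = 03 c3, then zero-pad to 5 bytes: K' = 03 c3 00 00 00.
K' ⊕ ipad = 35 f5 36 36 36.  K' ⊕ opad = 5f 9f 5c 5c 5c.
Inner input = (K'⊕ipad) ∥ m = 35 f5 36 36 36 ∥ ad.
Inner hash: sum = 53+245+54+54+54+173 = 633 → 02 79.
Outer input = (K'⊕opad) ∥ inner = 5f 9f 5c 5c 5c ∥ 02 79.
Outer hash (tag): sum = 95+159+92+92+92+2+121 = 653 → 02 8d.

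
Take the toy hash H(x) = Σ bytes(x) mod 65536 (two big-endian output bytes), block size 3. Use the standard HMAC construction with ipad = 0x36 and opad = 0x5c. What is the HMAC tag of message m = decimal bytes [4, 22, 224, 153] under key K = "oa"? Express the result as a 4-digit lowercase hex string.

Key "oa" = 6f 61 is 2 bytes ≤ B = 3; zero-pad to 3 bytes: K' = 6f 61 00.
K' ⊕ ipad = 59 57 36.  K' ⊕ opad = 33 3d 5c.
Inner input = (K'⊕ipad) ∥ m = 59 57 36 ∥ 04 16 e0 99.
Inner hash: sum = 89+87+54+4+22+224+153 = 633 → 02 79.
Outer input = (K'⊕opad) ∥ inner = 33 3d 5c ∥ 02 79.
Outer hash (tag): sum = 51+61+92+2+121 = 327 → 01 47.

0147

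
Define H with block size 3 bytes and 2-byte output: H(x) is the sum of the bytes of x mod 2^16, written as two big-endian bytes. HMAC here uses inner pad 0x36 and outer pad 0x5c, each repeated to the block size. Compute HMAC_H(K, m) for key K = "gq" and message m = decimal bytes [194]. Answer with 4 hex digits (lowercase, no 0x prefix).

Key "gq" = 67 71 is 2 bytes ≤ B = 3; zero-pad to 3 bytes: K' = 67 71 00.
K' ⊕ ipad = 51 47 36.  K' ⊕ opad = 3b 2d 5c.
Inner input = (K'⊕ipad) ∥ m = 51 47 36 ∥ c2.
Inner hash: sum = 81+71+54+194 = 400 → 01 90.
Outer input = (K'⊕opad) ∥ inner = 3b 2d 5c ∥ 01 90.
Outer hash (tag): sum = 59+45+92+1+144 = 341 → 01 55.

0155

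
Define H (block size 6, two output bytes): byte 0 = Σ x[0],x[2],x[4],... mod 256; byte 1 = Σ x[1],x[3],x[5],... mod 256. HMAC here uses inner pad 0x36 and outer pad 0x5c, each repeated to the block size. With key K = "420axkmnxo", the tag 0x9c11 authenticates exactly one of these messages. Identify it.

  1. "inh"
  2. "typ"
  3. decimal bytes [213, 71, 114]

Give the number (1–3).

Key "420axkmnxo" = 34 32 30 61 78 6b 6d 6e 78 6f is 10 bytes > B = 6, so hash it first: H(key) = c1 db, then zero-pad to 6 bytes: K' = c1 db 00 00 00 00.
K' ⊕ ipad = f7 ed 36 36 36 36; K' ⊕ opad = 9d 87 5c 5c 5c 5c.
m1: inner = H(f7 ed 36 36 36 36 69 6e 68) = 34 c7; tag = H(9d 87 5c 5c 5c 5c 34 c7) = 8906
m2: inner = H(f7 ed 36 36 36 36 74 79 70) = 47 d2; tag = H(9d 87 5c 5c 5c 5c 47 d2) = 9c11 ← matches
m3: inner = H(f7 ed 36 36 36 36 d5 47 72) = aa a0; tag = H(9d 87 5c 5c 5c 5c aa a0) = ffdf

2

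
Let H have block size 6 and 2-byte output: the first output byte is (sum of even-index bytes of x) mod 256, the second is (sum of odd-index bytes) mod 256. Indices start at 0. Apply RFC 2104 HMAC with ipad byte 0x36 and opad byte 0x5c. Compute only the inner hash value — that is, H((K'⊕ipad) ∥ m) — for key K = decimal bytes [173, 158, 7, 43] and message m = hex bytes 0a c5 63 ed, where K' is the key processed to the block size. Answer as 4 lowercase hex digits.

6fad

Key decimal bytes [173, 158, 7, 43] = ad 9e 07 2b is 4 bytes ≤ B = 6; zero-pad to 6 bytes: K' = ad 9e 07 2b 00 00.
K' ⊕ ipad = 9b a8 31 1d 36 36.
Inner input = 9b a8 31 1d 36 36 ∥ 0a c5 63 ed.
Inner hash: even-index sum = 367 mod 256 = 111; odd-index sum = 685 mod 256 = 173 → 6f ad.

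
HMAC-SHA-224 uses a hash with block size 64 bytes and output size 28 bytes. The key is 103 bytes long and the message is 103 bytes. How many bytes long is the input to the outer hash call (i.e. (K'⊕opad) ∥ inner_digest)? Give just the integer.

Key is 103 > 64 bytes, so it is hashed to 28 bytes then zero-padded to 64: |K'| = 64.
Outer input = (K'⊕opad) ∥ H(inner) → 64 + 28 = 92 bytes.

92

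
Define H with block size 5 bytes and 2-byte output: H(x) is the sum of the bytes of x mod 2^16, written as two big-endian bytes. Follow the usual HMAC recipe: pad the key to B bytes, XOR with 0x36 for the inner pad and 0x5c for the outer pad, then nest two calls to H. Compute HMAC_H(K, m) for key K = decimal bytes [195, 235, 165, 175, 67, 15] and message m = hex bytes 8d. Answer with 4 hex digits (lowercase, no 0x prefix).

Key decimal bytes [195, 235, 165, 175, 67, 15] = c3 eb a5 af 43 0f is 6 bytes > B = 5, so hash it first: H(key) = 03 54, then zero-pad to 5 bytes: K' = 03 54 00 00 00.
K' ⊕ ipad = 35 62 36 36 36.  K' ⊕ opad = 5f 08 5c 5c 5c.
Inner input = (K'⊕ipad) ∥ m = 35 62 36 36 36 ∥ 8d.
Inner hash: sum = 53+98+54+54+54+141 = 454 → 01 c6.
Outer input = (K'⊕opad) ∥ inner = 5f 08 5c 5c 5c ∥ 01 c6.
Outer hash (tag): sum = 95+8+92+92+92+1+198 = 578 → 02 42.

0242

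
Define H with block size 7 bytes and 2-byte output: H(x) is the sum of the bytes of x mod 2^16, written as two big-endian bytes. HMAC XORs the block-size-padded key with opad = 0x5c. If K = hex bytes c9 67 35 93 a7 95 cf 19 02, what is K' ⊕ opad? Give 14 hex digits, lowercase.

Key hex bytes c9 67 35 93 a7 95 cf 19 02 is 9 bytes > B = 7, so hash it first: H(key) = 04 1e, then zero-pad to 7 bytes: K' = 04 1e 00 00 00 00 00.
XOR each byte with 0x5c: 04⊕5c=58, 1e⊕5c=42, 00⊕5c=5c, 00⊕5c=5c, 00⊕5c=5c, 00⊕5c=5c, 00⊕5c=5c.

58425c5c5c5c5c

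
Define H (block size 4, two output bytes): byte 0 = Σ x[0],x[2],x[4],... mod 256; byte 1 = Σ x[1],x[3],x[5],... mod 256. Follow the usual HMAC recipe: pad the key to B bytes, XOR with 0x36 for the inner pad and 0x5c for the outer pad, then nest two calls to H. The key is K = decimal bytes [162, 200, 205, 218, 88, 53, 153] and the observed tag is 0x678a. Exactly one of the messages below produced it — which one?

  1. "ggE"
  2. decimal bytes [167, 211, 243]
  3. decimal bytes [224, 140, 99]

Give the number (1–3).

Key decimal bytes [162, 200, 205, 218, 88, 53, 153] = a2 c8 cd da 58 35 99 is 7 bytes > B = 4, so hash it first: H(key) = 60 d7, then zero-pad to 4 bytes: K' = 60 d7 00 00.
K' ⊕ ipad = 56 e1 36 36; K' ⊕ opad = 3c 8b 5c 5c.
m1: inner = H(56 e1 36 36 67 67 45) = 38 7e; tag = H(3c 8b 5c 5c 38 7e) = d065
m2: inner = H(56 e1 36 36 a7 d3 f3) = 26 ea; tag = H(3c 8b 5c 5c 26 ea) = bed1
m3: inner = H(56 e1 36 36 e0 8c 63) = cf a3; tag = H(3c 8b 5c 5c cf a3) = 678a ← matches

3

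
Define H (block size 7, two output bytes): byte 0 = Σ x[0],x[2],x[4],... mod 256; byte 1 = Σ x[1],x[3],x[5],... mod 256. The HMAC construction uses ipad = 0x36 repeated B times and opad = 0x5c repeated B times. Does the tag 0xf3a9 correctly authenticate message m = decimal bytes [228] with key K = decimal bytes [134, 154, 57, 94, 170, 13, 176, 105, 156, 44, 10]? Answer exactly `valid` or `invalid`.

Key decimal bytes [134, 154, 57, 94, 170, 13, 176, 105, 156, 44, 10] = 86 9a 39 5e aa 0d b0 69 9c 2c 0a is 11 bytes > B = 7, so hash it first: H(key) = bf 9a, then zero-pad to 7 bytes: K' = bf 9a 00 00 00 00 00.
K' ⊕ ipad = 89 ac 36 36 36 36 36; K' ⊕ opad = e3 c6 5c 5c 5c 5c 5c.
Inner hash: even-index sum = 299 mod 256 = 43; odd-index sum = 508 mod 256 = 252 → 2b fc.
Outer hash (recomputed tag): even-index sum = 755 mod 256 = 243; odd-index sum = 425 mod 256 = 169 → f3 a9.
Recomputed tag = f3a9; claimed = f3a9 → match.

valid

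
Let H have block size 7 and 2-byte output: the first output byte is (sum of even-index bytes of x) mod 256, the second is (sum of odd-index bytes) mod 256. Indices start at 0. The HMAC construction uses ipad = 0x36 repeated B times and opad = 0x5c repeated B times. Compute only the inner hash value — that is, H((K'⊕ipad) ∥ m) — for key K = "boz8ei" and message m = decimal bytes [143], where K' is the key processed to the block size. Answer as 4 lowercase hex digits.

Key "boz8ei" = 62 6f 7a 38 65 69 is 6 bytes ≤ B = 7; zero-pad to 7 bytes: K' = 62 6f 7a 38 65 69 00.
K' ⊕ ipad = 54 59 4c 0e 53 5f 36.
Inner input = 54 59 4c 0e 53 5f 36 ∥ 8f.
Inner hash: even-index sum = 297 mod 256 = 41; odd-index sum = 341 mod 256 = 85 → 29 55.

2955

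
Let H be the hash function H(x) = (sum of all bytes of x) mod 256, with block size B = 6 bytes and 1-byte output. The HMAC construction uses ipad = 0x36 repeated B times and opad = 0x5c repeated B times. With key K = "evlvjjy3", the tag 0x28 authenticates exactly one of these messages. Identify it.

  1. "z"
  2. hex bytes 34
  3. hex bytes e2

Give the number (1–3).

Key "evlvjjy3" = 65 76 6c 76 6a 6a 79 33 is 8 bytes > B = 6, so hash it first: H(key) = 3d, then zero-pad to 6 bytes: K' = 3d 00 00 00 00 00.
K' ⊕ ipad = 0b 36 36 36 36 36; K' ⊕ opad = 61 5c 5c 5c 5c 5c.
m1: inner = H(0b 36 36 36 36 36 7a) = 93; tag = H(61 5c 5c 5c 5c 5c 93) = c0
m2: inner = H(0b 36 36 36 36 36 34) = 4d; tag = H(61 5c 5c 5c 5c 5c 4d) = 7a
m3: inner = H(0b 36 36 36 36 36 e2) = fb; tag = H(61 5c 5c 5c 5c 5c fb) = 28 ← matches

3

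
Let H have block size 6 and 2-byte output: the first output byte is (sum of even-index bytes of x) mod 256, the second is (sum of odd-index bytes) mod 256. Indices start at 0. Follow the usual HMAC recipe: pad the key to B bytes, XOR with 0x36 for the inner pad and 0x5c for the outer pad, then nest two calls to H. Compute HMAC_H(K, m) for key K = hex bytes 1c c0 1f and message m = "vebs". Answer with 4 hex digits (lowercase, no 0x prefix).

Key hex bytes 1c c0 1f is 3 bytes ≤ B = 6; zero-pad to 6 bytes: K' = 1c c0 1f 00 00 00.
K' ⊕ ipad = 2a f6 29 36 36 36.  K' ⊕ opad = 40 9c 43 5c 5c 5c.
Inner input = (K'⊕ipad) ∥ m = 2a f6 29 36 36 36 ∥ 76 65 62 73.
Inner hash: even-index sum = 353 mod 256 = 97; odd-index sum = 570 mod 256 = 58 → 61 3a.
Outer input = (K'⊕opad) ∥ inner = 40 9c 43 5c 5c 5c ∥ 61 3a.
Outer hash (tag): even-index sum = 320 mod 256 = 64; odd-index sum = 398 mod 256 = 142 → 40 8e.

408e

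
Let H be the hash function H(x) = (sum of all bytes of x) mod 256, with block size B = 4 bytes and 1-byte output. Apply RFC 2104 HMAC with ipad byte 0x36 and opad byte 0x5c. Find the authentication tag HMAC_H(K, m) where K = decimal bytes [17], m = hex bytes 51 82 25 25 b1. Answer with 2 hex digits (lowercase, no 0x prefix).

Key decimal bytes [17] = 11 is 1 byte ≤ B = 4; zero-pad to 4 bytes: K' = 11 00 00 00.
K' ⊕ ipad = 27 36 36 36.  K' ⊕ opad = 4d 5c 5c 5c.
Inner input = (K'⊕ipad) ∥ m = 27 36 36 36 ∥ 51 82 25 25 b1.
Inner hash: sum = 39+54+54+54+81+130+37+37+177 = 663; mod 256 = 151 → 97.
Outer input = (K'⊕opad) ∥ inner = 4d 5c 5c 5c ∥ 97.
Outer hash (tag): sum = 77+92+92+92+151 = 504; mod 256 = 248 → f8.

f8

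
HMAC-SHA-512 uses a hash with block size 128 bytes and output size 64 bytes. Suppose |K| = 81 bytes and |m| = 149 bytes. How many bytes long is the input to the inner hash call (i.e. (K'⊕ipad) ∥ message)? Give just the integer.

277

Key is 81 ≤ 128 bytes, zero-padded: |K'| = 128.
Inner input = (K'⊕ipad) ∥ m → 128 + 149 = 277 bytes.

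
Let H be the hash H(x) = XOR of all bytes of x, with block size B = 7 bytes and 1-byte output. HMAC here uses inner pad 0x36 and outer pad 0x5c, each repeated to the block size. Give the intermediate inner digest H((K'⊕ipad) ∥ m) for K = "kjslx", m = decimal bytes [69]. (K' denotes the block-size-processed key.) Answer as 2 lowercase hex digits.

Key "kjslx" = 6b 6a 73 6c 78 is 5 bytes ≤ B = 7; zero-pad to 7 bytes: K' = 6b 6a 73 6c 78 00 00.
K' ⊕ ipad = 5d 5c 45 5a 4e 36 36.
Inner input = 5d 5c 45 5a 4e 36 36 ∥ 45.
Inner hash: XOR 5d⊕5c⊕45⊕5a⊕4e⊕36⊕36⊕45 = 15.

15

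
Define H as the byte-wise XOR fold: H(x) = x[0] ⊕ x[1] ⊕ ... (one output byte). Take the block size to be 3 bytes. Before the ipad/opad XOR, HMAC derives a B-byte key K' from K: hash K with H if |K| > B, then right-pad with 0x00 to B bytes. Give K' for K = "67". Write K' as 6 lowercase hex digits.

Key "67" = 36 37 is 2 bytes ≤ B = 3; zero-pad to 3 bytes: K' = 36 37 00.

363700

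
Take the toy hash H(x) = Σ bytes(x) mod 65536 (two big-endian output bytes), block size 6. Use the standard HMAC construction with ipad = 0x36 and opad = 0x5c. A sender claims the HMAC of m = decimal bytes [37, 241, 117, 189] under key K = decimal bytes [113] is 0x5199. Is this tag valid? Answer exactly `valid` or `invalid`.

Key decimal bytes [113] = 71 is 1 byte ≤ B = 6; zero-pad to 6 bytes: K' = 71 00 00 00 00 00.
K' ⊕ ipad = 47 36 36 36 36 36; K' ⊕ opad = 2d 5c 5c 5c 5c 5c.
Inner hash: sum = 71+54+54+54+54+54+37+241+117+189 = 925 → 03 9d.
Outer hash (recomputed tag): sum = 45+92+92+92+92+92+3+157 = 665 → 02 99.
Recomputed tag = 0299; claimed = 5199 → mismatch.

invalid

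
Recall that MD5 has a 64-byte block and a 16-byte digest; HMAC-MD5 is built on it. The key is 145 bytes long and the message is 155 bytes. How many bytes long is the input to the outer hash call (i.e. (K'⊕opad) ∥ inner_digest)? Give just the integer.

80

Key is 145 > 64 bytes, so it is hashed to 16 bytes then zero-padded to 64: |K'| = 64.
Outer input = (K'⊕opad) ∥ H(inner) → 64 + 16 = 80 bytes.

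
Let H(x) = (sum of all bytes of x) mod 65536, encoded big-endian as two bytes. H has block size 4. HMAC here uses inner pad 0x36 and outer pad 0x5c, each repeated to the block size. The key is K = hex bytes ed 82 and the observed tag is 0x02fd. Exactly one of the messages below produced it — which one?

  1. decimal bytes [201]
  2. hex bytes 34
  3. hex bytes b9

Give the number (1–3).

3

Key hex bytes ed 82 is 2 bytes ≤ B = 4; zero-pad to 4 bytes: K' = ed 82 00 00.
K' ⊕ ipad = db b4 36 36; K' ⊕ opad = b1 de 5c 5c.
m1: inner = H(db b4 36 36 c9) = 02 c4; tag = H(b1 de 5c 5c 02 c4) = 030d
m2: inner = H(db b4 36 36 34) = 02 2f; tag = H(b1 de 5c 5c 02 2f) = 0278
m3: inner = H(db b4 36 36 b9) = 02 b4; tag = H(b1 de 5c 5c 02 b4) = 02fd ← matches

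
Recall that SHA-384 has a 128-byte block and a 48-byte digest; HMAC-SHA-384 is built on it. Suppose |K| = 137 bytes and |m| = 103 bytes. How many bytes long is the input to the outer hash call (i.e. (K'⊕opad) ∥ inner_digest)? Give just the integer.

Key is 137 > 128 bytes, so it is hashed to 48 bytes then zero-padded to 128: |K'| = 128.
Outer input = (K'⊕opad) ∥ H(inner) → 128 + 48 = 176 bytes.

176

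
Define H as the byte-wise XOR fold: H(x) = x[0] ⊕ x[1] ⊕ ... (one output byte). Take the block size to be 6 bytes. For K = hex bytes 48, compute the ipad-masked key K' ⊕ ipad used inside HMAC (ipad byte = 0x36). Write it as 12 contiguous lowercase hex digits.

7e3636363636

Key hex bytes 48 is 1 byte ≤ B = 6; zero-pad to 6 bytes: K' = 48 00 00 00 00 00.
XOR each byte with 0x36: 48⊕36=7e, 00⊕36=36, 00⊕36=36, 00⊕36=36, 00⊕36=36, 00⊕36=36.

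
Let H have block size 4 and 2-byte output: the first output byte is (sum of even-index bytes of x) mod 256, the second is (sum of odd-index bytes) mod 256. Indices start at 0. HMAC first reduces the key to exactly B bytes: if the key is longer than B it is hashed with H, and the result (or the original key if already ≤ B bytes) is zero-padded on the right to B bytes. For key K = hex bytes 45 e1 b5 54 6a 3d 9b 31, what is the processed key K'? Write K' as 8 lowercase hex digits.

|K| = 8 > B = 4, so first hash the key.
H(K): even-index sum = 511 mod 256 = 255; odd-index sum = 419 mod 256 = 163 → ff a3.
Zero-pad H(K) = ff a3 to 4 bytes: K' = ff a3 00 00.

ffa30000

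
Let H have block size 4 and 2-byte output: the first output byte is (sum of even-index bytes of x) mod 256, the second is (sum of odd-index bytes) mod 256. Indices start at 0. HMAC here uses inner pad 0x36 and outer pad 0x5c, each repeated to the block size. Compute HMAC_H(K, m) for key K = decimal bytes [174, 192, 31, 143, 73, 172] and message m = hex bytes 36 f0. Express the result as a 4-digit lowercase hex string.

Key decimal bytes [174, 192, 31, 143, 73, 172] = ae c0 1f 8f 49 ac is 6 bytes > B = 4, so hash it first: H(key) = 16 fb, then zero-pad to 4 bytes: K' = 16 fb 00 00.
K' ⊕ ipad = 20 cd 36 36.  K' ⊕ opad = 4a a7 5c 5c.
Inner input = (K'⊕ipad) ∥ m = 20 cd 36 36 ∥ 36 f0.
Inner hash: even-index sum = 140 mod 256 = 140; odd-index sum = 499 mod 256 = 243 → 8c f3.
Outer input = (K'⊕opad) ∥ inner = 4a a7 5c 5c ∥ 8c f3.
Outer hash (tag): even-index sum = 306 mod 256 = 50; odd-index sum = 502 mod 256 = 246 → 32 f6.

32f6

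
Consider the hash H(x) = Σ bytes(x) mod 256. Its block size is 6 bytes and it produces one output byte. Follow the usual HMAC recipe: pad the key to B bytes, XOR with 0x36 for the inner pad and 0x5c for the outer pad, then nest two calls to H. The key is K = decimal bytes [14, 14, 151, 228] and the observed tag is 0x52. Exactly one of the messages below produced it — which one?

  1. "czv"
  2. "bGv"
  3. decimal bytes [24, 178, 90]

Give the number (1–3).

3

Key decimal bytes [14, 14, 151, 228] = 0e 0e 97 e4 is 4 bytes ≤ B = 6; zero-pad to 6 bytes: K' = 0e 0e 97 e4 00 00.
K' ⊕ ipad = 38 38 a1 d2 36 36; K' ⊕ opad = 52 52 cb b8 5c 5c.
m1: inner = H(38 38 a1 d2 36 36 63 7a 76) = a2; tag = H(52 52 cb b8 5c 5c a2) = 81
m2: inner = H(38 38 a1 d2 36 36 62 47 76) = 6e; tag = H(52 52 cb b8 5c 5c 6e) = 4d
m3: inner = H(38 38 a1 d2 36 36 18 b2 5a) = 73; tag = H(52 52 cb b8 5c 5c 73) = 52 ← matches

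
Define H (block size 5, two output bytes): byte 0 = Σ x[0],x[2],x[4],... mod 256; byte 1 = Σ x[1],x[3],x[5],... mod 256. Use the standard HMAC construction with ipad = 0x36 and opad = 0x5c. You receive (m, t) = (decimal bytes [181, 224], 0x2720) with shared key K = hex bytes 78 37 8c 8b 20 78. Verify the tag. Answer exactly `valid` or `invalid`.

valid

Key hex bytes 78 37 8c 8b 20 78 is 6 bytes > B = 5, so hash it first: H(key) = 24 3a, then zero-pad to 5 bytes: K' = 24 3a 00 00 00.
K' ⊕ ipad = 12 0c 36 36 36; K' ⊕ opad = 78 66 5c 5c 5c.
Inner hash: even-index sum = 350 mod 256 = 94; odd-index sum = 247 mod 256 = 247 → 5e f7.
Outer hash (recomputed tag): even-index sum = 551 mod 256 = 39; odd-index sum = 288 mod 256 = 32 → 27 20.
Recomputed tag = 2720; claimed = 2720 → match.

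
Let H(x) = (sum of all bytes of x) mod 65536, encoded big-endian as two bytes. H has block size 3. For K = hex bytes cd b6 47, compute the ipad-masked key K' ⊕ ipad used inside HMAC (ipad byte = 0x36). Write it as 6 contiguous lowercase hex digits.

Key hex bytes cd b6 47 is exactly B = 3 bytes: K' = cd b6 47.
XOR each byte with 0x36: cd⊕36=fb, b6⊕36=80, 47⊕36=71.

fb8071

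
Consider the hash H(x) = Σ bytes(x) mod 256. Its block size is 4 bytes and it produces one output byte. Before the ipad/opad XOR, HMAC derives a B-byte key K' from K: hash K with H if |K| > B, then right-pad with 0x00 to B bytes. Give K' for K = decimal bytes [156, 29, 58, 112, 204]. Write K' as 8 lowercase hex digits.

|K| = 5 > B = 4, so first hash the key.
H(K): sum = 156+29+58+112+204 = 559; mod 256 = 47 → 2f.
Zero-pad H(K) = 2f to 4 bytes: K' = 2f 00 00 00.

2f000000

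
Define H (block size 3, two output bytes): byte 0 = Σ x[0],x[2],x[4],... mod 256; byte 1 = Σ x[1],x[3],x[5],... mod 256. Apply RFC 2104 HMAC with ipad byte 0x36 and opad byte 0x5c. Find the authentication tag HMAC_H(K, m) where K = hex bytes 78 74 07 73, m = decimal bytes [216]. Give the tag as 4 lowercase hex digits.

283a

Key hex bytes 78 74 07 73 is 4 bytes > B = 3, so hash it first: H(key) = 7f e7, then zero-pad to 3 bytes: K' = 7f e7 00.
K' ⊕ ipad = 49 d1 36.  K' ⊕ opad = 23 bb 5c.
Inner input = (K'⊕ipad) ∥ m = 49 d1 36 ∥ d8.
Inner hash: even-index sum = 127 mod 256 = 127; odd-index sum = 425 mod 256 = 169 → 7f a9.
Outer input = (K'⊕opad) ∥ inner = 23 bb 5c ∥ 7f a9.
Outer hash (tag): even-index sum = 296 mod 256 = 40; odd-index sum = 314 mod 256 = 58 → 28 3a.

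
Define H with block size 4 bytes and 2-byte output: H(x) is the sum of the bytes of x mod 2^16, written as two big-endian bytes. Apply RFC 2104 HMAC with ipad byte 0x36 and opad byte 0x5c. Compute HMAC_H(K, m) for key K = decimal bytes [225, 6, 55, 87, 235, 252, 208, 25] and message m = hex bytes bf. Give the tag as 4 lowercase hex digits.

01fa

Key decimal bytes [225, 6, 55, 87, 235, 252, 208, 25] = e1 06 37 57 eb fc d0 19 is 8 bytes > B = 4, so hash it first: H(key) = 04 45, then zero-pad to 4 bytes: K' = 04 45 00 00.
K' ⊕ ipad = 32 73 36 36.  K' ⊕ opad = 58 19 5c 5c.
Inner input = (K'⊕ipad) ∥ m = 32 73 36 36 ∥ bf.
Inner hash: sum = 50+115+54+54+191 = 464 → 01 d0.
Outer input = (K'⊕opad) ∥ inner = 58 19 5c 5c ∥ 01 d0.
Outer hash (tag): sum = 88+25+92+92+1+208 = 506 → 01 fa.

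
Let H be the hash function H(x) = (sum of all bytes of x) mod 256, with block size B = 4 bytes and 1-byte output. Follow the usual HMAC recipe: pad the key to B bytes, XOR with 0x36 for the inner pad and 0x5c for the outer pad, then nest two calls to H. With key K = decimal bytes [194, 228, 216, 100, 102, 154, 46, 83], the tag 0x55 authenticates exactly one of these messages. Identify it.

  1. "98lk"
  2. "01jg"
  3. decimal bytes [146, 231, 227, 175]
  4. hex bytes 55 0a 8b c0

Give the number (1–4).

Key decimal bytes [194, 228, 216, 100, 102, 154, 46, 83] = c2 e4 d8 64 66 9a 2e 53 is 8 bytes > B = 4, so hash it first: H(key) = 63, then zero-pad to 4 bytes: K' = 63 00 00 00.
K' ⊕ ipad = 55 36 36 36; K' ⊕ opad = 3f 5c 5c 5c.
m1: inner = H(55 36 36 36 39 38 6c 6b) = 3f; tag = H(3f 5c 5c 5c 3f) = 92
m2: inner = H(55 36 36 36 30 31 6a 67) = 29; tag = H(3f 5c 5c 5c 29) = 7c
m3: inner = H(55 36 36 36 92 e7 e3 af) = 02; tag = H(3f 5c 5c 5c 02) = 55 ← matches
m4: inner = H(55 36 36 36 55 0a 8b c0) = a1; tag = H(3f 5c 5c 5c a1) = f4

3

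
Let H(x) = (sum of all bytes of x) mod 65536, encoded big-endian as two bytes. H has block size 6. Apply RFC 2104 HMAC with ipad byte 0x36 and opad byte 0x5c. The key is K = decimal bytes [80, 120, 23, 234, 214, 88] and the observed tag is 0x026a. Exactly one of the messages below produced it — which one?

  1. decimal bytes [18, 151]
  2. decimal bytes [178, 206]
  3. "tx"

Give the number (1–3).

Key decimal bytes [80, 120, 23, 234, 214, 88] = 50 78 17 ea d6 58 is exactly B = 6 bytes: K' = 50 78 17 ea d6 58.
K' ⊕ ipad = 66 4e 21 dc e0 6e; K' ⊕ opad = 0c 24 4b b6 8a 04.
m1: inner = H(66 4e 21 dc e0 6e 12 97) = 03 a8; tag = H(0c 24 4b b6 8a 04 03 a8) = 026a ← matches
m2: inner = H(66 4e 21 dc e0 6e b2 ce) = 04 7f; tag = H(0c 24 4b b6 8a 04 04 7f) = 0242
m3: inner = H(66 4e 21 dc e0 6e 74 78) = 03 eb; tag = H(0c 24 4b b6 8a 04 03 eb) = 02ad

1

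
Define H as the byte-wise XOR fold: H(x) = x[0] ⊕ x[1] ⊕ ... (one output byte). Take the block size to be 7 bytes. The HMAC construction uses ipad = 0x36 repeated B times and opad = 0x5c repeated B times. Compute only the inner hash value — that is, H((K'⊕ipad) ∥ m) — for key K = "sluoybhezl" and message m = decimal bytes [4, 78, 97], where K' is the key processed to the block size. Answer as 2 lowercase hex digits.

Key "sluoybhezl" = 73 6c 75 6f 79 62 68 65 7a 6c is 10 bytes > B = 7, so hash it first: H(key) = 05, then zero-pad to 7 bytes: K' = 05 00 00 00 00 00 00.
K' ⊕ ipad = 33 36 36 36 36 36 36.
Inner input = 33 36 36 36 36 36 36 ∥ 04 4e 61.
Inner hash: XOR 33⊕36⊕36⊕36⊕36⊕36⊕36⊕04⊕4e⊕61 = 18.

18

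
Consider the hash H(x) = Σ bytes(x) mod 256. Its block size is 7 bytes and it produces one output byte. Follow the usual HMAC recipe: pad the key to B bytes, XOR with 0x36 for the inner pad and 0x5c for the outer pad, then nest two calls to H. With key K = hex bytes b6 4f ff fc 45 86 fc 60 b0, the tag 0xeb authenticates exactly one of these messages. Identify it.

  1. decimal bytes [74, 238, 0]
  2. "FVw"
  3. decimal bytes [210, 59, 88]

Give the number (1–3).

Key hex bytes b6 4f ff fc 45 86 fc 60 b0 is 9 bytes > B = 7, so hash it first: H(key) = d7, then zero-pad to 7 bytes: K' = d7 00 00 00 00 00 00.
K' ⊕ ipad = e1 36 36 36 36 36 36; K' ⊕ opad = 8b 5c 5c 5c 5c 5c 5c.
m1: inner = H(e1 36 36 36 36 36 36 4a ee 00) = 5d; tag = H(8b 5c 5c 5c 5c 5c 5c 5d) = 10
m2: inner = H(e1 36 36 36 36 36 36 46 56 77) = 38; tag = H(8b 5c 5c 5c 5c 5c 5c 38) = eb ← matches
m3: inner = H(e1 36 36 36 36 36 36 d2 3b 58) = 8a; tag = H(8b 5c 5c 5c 5c 5c 5c 8a) = 3d

2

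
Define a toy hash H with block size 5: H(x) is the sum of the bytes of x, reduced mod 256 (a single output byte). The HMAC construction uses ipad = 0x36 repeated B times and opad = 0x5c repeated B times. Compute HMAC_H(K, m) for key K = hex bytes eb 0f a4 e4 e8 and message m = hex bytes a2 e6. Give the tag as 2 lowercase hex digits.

Key hex bytes eb 0f a4 e4 e8 is exactly B = 5 bytes: K' = eb 0f a4 e4 e8.
K' ⊕ ipad = dd 39 92 d2 de.  K' ⊕ opad = b7 53 f8 b8 b4.
Inner input = (K'⊕ipad) ∥ m = dd 39 92 d2 de ∥ a2 e6.
Inner hash: sum = 221+57+146+210+222+162+230 = 1248; mod 256 = 224 → e0.
Outer input = (K'⊕opad) ∥ inner = b7 53 f8 b8 b4 ∥ e0.
Outer hash (tag): sum = 183+83+248+184+180+224 = 1102; mod 256 = 78 → 4e.

4e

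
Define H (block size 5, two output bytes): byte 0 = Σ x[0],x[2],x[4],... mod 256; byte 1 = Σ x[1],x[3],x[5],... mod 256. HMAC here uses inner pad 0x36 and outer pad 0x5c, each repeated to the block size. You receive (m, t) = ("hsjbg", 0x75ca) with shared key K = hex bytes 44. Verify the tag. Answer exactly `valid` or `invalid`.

Key hex bytes 44 is 1 byte ≤ B = 5; zero-pad to 5 bytes: K' = 44 00 00 00 00.
K' ⊕ ipad = 72 36 36 36 36; K' ⊕ opad = 18 5c 5c 5c 5c.
Inner hash: even-index sum = 435 mod 256 = 179; odd-index sum = 421 mod 256 = 165 → b3 a5.
Outer hash (recomputed tag): even-index sum = 373 mod 256 = 117; odd-index sum = 363 mod 256 = 107 → 75 6b.
Recomputed tag = 756b; claimed = 75ca → mismatch.

invalid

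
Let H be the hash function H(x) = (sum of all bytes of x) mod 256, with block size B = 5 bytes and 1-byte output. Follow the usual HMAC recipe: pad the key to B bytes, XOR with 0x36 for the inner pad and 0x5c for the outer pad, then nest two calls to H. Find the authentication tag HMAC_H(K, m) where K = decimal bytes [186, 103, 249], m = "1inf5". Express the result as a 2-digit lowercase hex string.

Key decimal bytes [186, 103, 249] = ba 67 f9 is 3 bytes ≤ B = 5; zero-pad to 5 bytes: K' = ba 67 f9 00 00.
K' ⊕ ipad = 8c 51 cf 36 36.  K' ⊕ opad = e6 3b a5 5c 5c.
Inner input = (K'⊕ipad) ∥ m = 8c 51 cf 36 36 ∥ 31 69 6e 66 35.
Inner hash: sum = 140+81+207+54+54+49+105+110+102+53 = 955; mod 256 = 187 → bb.
Outer input = (K'⊕opad) ∥ inner = e6 3b a5 5c 5c ∥ bb.
Outer hash (tag): sum = 230+59+165+92+92+187 = 825; mod 256 = 57 → 39.

39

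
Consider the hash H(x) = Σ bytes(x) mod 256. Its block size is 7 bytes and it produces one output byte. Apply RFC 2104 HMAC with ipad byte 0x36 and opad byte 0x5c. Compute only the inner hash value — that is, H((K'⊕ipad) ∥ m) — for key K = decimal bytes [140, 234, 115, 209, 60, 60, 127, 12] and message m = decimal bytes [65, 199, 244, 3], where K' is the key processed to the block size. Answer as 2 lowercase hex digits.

ce

Key decimal bytes [140, 234, 115, 209, 60, 60, 127, 12] = 8c ea 73 d1 3c 3c 7f 0c is 8 bytes > B = 7, so hash it first: H(key) = bd, then zero-pad to 7 bytes: K' = bd 00 00 00 00 00 00.
K' ⊕ ipad = 8b 36 36 36 36 36 36.
Inner input = 8b 36 36 36 36 36 36 ∥ 41 c7 f4 03.
Inner hash: sum = 139+54+54+54+54+54+54+65+199+244+3 = 974; mod 256 = 206 → ce.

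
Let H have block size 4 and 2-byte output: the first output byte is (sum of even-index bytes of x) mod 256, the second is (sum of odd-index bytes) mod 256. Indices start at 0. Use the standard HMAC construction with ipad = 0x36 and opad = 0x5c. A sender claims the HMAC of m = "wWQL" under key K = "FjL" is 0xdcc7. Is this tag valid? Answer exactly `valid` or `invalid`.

Key "FjL" = 46 6a 4c is 3 bytes ≤ B = 4; zero-pad to 4 bytes: K' = 46 6a 4c 00.
K' ⊕ ipad = 70 5c 7a 36; K' ⊕ opad = 1a 36 10 5c.
Inner hash: even-index sum = 434 mod 256 = 178; odd-index sum = 309 mod 256 = 53 → b2 35.
Outer hash (recomputed tag): even-index sum = 220 mod 256 = 220; odd-index sum = 199 mod 256 = 199 → dc c7.
Recomputed tag = dcc7; claimed = dcc7 → match.

valid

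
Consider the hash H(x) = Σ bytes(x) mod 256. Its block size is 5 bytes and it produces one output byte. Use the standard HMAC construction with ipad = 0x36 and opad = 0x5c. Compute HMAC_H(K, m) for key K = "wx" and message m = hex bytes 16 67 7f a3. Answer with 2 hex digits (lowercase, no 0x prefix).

33

Key "wx" = 77 78 is 2 bytes ≤ B = 5; zero-pad to 5 bytes: K' = 77 78 00 00 00.
K' ⊕ ipad = 41 4e 36 36 36.  K' ⊕ opad = 2b 24 5c 5c 5c.
Inner input = (K'⊕ipad) ∥ m = 41 4e 36 36 36 ∥ 16 67 7f a3.
Inner hash: sum = 65+78+54+54+54+22+103+127+163 = 720; mod 256 = 208 → d0.
Outer input = (K'⊕opad) ∥ inner = 2b 24 5c 5c 5c ∥ d0.
Outer hash (tag): sum = 43+36+92+92+92+208 = 563; mod 256 = 51 → 33.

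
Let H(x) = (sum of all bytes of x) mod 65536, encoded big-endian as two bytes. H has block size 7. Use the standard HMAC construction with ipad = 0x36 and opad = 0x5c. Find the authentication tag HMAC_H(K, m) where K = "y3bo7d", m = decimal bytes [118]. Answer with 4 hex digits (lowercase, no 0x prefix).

Key "y3bo7d" = 79 33 62 6f 37 64 is 6 bytes ≤ B = 7; zero-pad to 7 bytes: K' = 79 33 62 6f 37 64 00.
K' ⊕ ipad = 4f 05 54 59 01 52 36.  K' ⊕ opad = 25 6f 3e 33 6b 38 5c.
Inner input = (K'⊕ipad) ∥ m = 4f 05 54 59 01 52 36 ∥ 76.
Inner hash: sum = 79+5+84+89+1+82+54+118 = 512 → 02 00.
Outer input = (K'⊕opad) ∥ inner = 25 6f 3e 33 6b 38 5c ∥ 02 00.
Outer hash (tag): sum = 37+111+62+51+107+56+92+2+0 = 518 → 02 06.

0206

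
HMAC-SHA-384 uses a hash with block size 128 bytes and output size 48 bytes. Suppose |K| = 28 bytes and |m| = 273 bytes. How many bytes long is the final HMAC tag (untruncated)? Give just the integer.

The tag is one SHA-384 digest: 48 bytes.

48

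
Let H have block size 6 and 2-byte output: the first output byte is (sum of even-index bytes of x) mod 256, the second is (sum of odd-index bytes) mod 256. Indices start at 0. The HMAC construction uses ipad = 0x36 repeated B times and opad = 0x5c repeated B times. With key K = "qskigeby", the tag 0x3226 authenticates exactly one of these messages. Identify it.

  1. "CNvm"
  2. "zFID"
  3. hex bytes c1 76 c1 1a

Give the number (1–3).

3

Key "qskigeby" = 71 73 6b 69 67 65 62 79 is 8 bytes > B = 6, so hash it first: H(key) = a5 ba, then zero-pad to 6 bytes: K' = a5 ba 00 00 00 00.
K' ⊕ ipad = 93 8c 36 36 36 36; K' ⊕ opad = f9 e6 5c 5c 5c 5c.
m1: inner = H(93 8c 36 36 36 36 43 4e 76 6d) = b8 b3; tag = H(f9 e6 5c 5c 5c 5c b8 b3) = 6951
m2: inner = H(93 8c 36 36 36 36 7a 46 49 44) = c2 82; tag = H(f9 e6 5c 5c 5c 5c c2 82) = 7320
m3: inner = H(93 8c 36 36 36 36 c1 76 c1 1a) = 81 88; tag = H(f9 e6 5c 5c 5c 5c 81 88) = 3226 ← matches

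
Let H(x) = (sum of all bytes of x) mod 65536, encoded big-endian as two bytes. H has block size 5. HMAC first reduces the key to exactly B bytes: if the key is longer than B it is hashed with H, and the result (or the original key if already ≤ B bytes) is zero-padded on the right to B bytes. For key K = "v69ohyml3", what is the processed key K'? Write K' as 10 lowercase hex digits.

|K| = 9 > B = 5, so first hash the key.
H(K): sum = 118+54+57+111+104+121+109+108+51 = 833 → 03 41.
Zero-pad H(K) = 03 41 to 5 bytes: K' = 03 41 00 00 00.

0341000000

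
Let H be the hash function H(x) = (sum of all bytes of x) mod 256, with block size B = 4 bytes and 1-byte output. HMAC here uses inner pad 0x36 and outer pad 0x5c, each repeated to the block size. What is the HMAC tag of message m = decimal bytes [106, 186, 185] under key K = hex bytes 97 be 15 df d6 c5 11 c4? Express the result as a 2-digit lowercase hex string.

07

Key hex bytes 97 be 15 df d6 c5 11 c4 is 8 bytes > B = 4, so hash it first: H(key) = b9, then zero-pad to 4 bytes: K' = b9 00 00 00.
K' ⊕ ipad = 8f 36 36 36.  K' ⊕ opad = e5 5c 5c 5c.
Inner input = (K'⊕ipad) ∥ m = 8f 36 36 36 ∥ 6a ba b9.
Inner hash: sum = 143+54+54+54+106+186+185 = 782; mod 256 = 14 → 0e.
Outer input = (K'⊕opad) ∥ inner = e5 5c 5c 5c ∥ 0e.
Outer hash (tag): sum = 229+92+92+92+14 = 519; mod 256 = 7 → 07.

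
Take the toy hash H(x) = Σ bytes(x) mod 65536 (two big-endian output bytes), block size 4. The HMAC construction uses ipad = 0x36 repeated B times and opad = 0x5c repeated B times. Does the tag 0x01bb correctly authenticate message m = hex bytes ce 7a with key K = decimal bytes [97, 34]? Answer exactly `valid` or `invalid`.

invalid

Key decimal bytes [97, 34] = 61 22 is 2 bytes ≤ B = 4; zero-pad to 4 bytes: K' = 61 22 00 00.
K' ⊕ ipad = 57 14 36 36; K' ⊕ opad = 3d 7e 5c 5c.
Inner hash: sum = 87+20+54+54+206+122 = 543 → 02 1f.
Outer hash (recomputed tag): sum = 61+126+92+92+2+31 = 404 → 01 94.
Recomputed tag = 0194; claimed = 01bb → mismatch.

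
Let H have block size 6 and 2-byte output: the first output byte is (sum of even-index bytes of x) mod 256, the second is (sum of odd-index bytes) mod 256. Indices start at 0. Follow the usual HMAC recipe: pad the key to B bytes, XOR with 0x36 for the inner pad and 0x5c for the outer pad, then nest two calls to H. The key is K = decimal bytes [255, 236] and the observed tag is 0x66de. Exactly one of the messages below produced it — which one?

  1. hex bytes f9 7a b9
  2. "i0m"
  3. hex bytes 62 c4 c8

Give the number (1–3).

Key decimal bytes [255, 236] = ff ec is 2 bytes ≤ B = 6; zero-pad to 6 bytes: K' = ff ec 00 00 00 00.
K' ⊕ ipad = c9 da 36 36 36 36; K' ⊕ opad = a3 b0 5c 5c 5c 5c.
m1: inner = H(c9 da 36 36 36 36 f9 7a b9) = e7 c0; tag = H(a3 b0 5c 5c 5c 5c e7 c0) = 4228
m2: inner = H(c9 da 36 36 36 36 69 30 6d) = 0b 76; tag = H(a3 b0 5c 5c 5c 5c 0b 76) = 66de ← matches
m3: inner = H(c9 da 36 36 36 36 62 c4 c8) = 5f 0a; tag = H(a3 b0 5c 5c 5c 5c 5f 0a) = ba72

2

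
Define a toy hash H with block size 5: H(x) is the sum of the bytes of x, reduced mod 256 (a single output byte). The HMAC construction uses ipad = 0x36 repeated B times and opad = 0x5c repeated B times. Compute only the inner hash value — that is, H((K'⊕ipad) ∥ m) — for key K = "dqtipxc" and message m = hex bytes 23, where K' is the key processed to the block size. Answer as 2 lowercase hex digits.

Key "dqtipxc" = 64 71 74 69 70 78 63 is 7 bytes > B = 5, so hash it first: H(key) = fd, then zero-pad to 5 bytes: K' = fd 00 00 00 00.
K' ⊕ ipad = cb 36 36 36 36.
Inner input = cb 36 36 36 36 ∥ 23.
Inner hash: sum = 203+54+54+54+54+35 = 454; mod 256 = 198 → c6.

c6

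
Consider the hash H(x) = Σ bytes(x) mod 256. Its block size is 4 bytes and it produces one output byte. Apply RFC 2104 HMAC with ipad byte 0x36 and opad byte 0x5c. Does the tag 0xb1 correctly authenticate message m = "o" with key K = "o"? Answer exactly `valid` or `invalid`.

valid

Key "o" = 6f is 1 byte ≤ B = 4; zero-pad to 4 bytes: K' = 6f 00 00 00.
K' ⊕ ipad = 59 36 36 36; K' ⊕ opad = 33 5c 5c 5c.
Inner hash: sum = 89+54+54+54+111 = 362; mod 256 = 106 → 6a.
Outer hash (recomputed tag): sum = 51+92+92+92+106 = 433; mod 256 = 177 → b1.
Recomputed tag = b1; claimed = b1 → match.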